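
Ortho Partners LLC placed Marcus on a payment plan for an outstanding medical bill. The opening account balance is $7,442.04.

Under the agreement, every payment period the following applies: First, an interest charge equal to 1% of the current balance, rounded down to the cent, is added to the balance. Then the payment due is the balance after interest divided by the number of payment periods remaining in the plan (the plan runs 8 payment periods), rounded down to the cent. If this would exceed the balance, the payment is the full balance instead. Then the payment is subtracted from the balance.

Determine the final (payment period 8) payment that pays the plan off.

Payment period 1: opening $7,442.04; interest $74.42 → $7,516.46; payment $939.55; balance $6,576.91
Payment period 2: opening $6,576.91; interest $65.76 → $6,642.67; payment $948.95; balance $5,693.72
Payment period 3: opening $5,693.72; interest $56.93 → $5,750.65; payment $958.44; balance $4,792.21
Payment period 4: opening $4,792.21; interest $47.92 → $4,840.13; payment $968.02; balance $3,872.11
Payment period 5: opening $3,872.11; interest $38.72 → $3,910.83; payment $977.70; balance $2,933.13
Payment period 6: opening $2,933.13; interest $29.33 → $2,962.46; payment $987.48; balance $1,974.98
Payment period 7: opening $1,974.98; interest $19.74 → $1,994.72; payment $997.36; balance $997.36
Payment period 8: opening $997.36; interest $9.97 → $1,007.33; payment $1,007.33; balance $0.00

$1,007.33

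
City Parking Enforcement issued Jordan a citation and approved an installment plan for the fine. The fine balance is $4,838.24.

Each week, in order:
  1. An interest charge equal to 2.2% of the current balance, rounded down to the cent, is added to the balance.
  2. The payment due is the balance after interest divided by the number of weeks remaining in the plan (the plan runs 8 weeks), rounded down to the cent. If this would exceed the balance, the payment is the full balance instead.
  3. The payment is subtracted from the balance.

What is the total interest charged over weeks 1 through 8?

$504.38

Week 1: opening $4,838.24; interest $106.44 → $4,944.68; payment $618.08; balance $4,326.60
Week 2: opening $4,326.60; interest $95.18 → $4,421.78; payment $631.68; balance $3,790.10
Week 3: opening $3,790.10; interest $83.38 → $3,873.48; payment $645.58; balance $3,227.90
Week 4: opening $3,227.90; interest $71.01 → $3,298.91; payment $659.78; balance $2,639.13
Week 5: opening $2,639.13; interest $58.06 → $2,697.19; payment $674.29; balance $2,022.90
Week 6: opening $2,022.90; interest $44.50 → $2,067.40; payment $689.13; balance $1,378.27
Week 7: opening $1,378.27; interest $30.32 → $1,408.59; payment $704.29; balance $704.30
Week 8: opening $704.30; interest $15.49 → $719.79; payment $719.79; balance $0.00
Total interest: $106.44 + $95.18 + $83.38 + $71.01 + $58.06 + $44.50 + $30.32 + $15.49 = $504.38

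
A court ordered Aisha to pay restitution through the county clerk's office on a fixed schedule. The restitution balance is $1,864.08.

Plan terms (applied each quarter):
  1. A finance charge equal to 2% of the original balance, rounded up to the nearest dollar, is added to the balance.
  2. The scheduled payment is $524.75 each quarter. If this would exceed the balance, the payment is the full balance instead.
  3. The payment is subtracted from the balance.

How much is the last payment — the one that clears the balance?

Quarter 1: $1,864.08 +$38.00 interest = $1,902.08; pay $524.75 → $1,377.33
Quarter 2: $1,377.33 +$38.00 interest = $1,415.33; pay $524.75 → $890.58
Quarter 3: $890.58 +$38.00 interest = $928.58; pay $524.75 → $403.83
Quarter 4: $403.83 +$38.00 interest = $441.83; pay $441.83 → $0.00

$441.83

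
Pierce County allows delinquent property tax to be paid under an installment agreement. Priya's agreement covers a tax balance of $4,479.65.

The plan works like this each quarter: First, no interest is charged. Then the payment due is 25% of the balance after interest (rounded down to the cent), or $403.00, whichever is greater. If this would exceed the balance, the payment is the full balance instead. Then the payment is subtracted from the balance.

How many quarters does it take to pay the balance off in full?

Quarter 1: $4,479.65 − $1,119.91 → $3,359.74
Quarter 2: $3,359.74 − $839.93 → $2,519.81
Quarter 3: $2,519.81 − $629.95 → $1,889.86
Quarter 4: $1,889.86 − $472.46 → $1,417.40
Quarter 5: $1,417.40 − $403.00 → $1,014.40
Quarter 6: $1,014.40 − $403.00 → $611.40
Quarter 7: $611.40 − $403.00 → $208.40
Quarter 8: $208.40 − $208.40 → $0.00
Balance reaches $0.00 in quarter 8.

8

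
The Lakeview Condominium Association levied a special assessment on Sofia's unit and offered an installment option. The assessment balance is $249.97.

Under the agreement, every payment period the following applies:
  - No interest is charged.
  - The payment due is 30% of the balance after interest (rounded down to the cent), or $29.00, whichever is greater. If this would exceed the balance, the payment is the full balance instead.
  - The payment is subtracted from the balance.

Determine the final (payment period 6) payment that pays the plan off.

Payment period 1: $249.97 − $74.99 → $174.98
Payment period 2: $174.98 − $52.49 → $122.49
Payment period 3: $122.49 − $36.74 → $85.75
Payment period 4: $85.75 − $29.00 → $56.75
Payment period 5: $56.75 − $29.00 → $27.75
Payment period 6: $27.75 − $27.75 → $0.00

$27.75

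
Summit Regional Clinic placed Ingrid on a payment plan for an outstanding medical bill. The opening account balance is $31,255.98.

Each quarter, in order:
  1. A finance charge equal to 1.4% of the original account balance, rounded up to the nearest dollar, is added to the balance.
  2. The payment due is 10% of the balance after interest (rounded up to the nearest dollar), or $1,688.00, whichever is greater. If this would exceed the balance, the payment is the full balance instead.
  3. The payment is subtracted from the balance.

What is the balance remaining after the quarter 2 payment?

Quarter 1: opening $31,255.98; interest $438.00 → $31,693.98; payment $3,170.00; balance $28,523.98
Quarter 2: opening $28,523.98; interest $438.00 → $28,961.98; payment $2,897.00; balance $26,064.98

$26,064.98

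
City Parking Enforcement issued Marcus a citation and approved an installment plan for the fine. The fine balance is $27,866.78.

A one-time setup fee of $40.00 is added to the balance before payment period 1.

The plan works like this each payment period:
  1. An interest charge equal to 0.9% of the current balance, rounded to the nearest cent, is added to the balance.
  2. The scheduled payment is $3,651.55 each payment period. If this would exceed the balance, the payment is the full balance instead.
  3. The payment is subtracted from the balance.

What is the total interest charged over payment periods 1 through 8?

# | Opening | Interest | Payment | End bal
1 | $27,906.78 | $251.16 | $3,651.55 | $24,506.39
2 | $24,506.39 | $220.56 | $3,651.55 | $21,075.40
3 | $21,075.40 | $189.68 | $3,651.55 | $17,613.53
4 | $17,613.53 | $158.52 | $3,651.55 | $14,120.50
5 | $14,120.50 | $127.08 | $3,651.55 | $10,596.03
6 | $10,596.03 | $95.36 | $3,651.55 | $7,039.84
7 | $7,039.84 | $63.36 | $3,651.55 | $3,451.65
8 | $3,451.65 | $31.06 | $3,482.71 | $0.00
Total interest: $251.16 + $220.56 + $189.68 + $158.52 + $127.08 + $95.36 + $63.36 + $31.06 = $1,136.78

$1,136.78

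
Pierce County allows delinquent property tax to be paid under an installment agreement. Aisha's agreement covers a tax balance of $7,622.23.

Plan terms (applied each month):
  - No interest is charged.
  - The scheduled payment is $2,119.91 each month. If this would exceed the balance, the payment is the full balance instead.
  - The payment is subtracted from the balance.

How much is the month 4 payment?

$1,262.50

Month 1: opening $7,622.23; payment $2,119.91; balance $5,502.32
Month 2: opening $5,502.32; payment $2,119.91; balance $3,382.41
Month 3: opening $3,382.41; payment $2,119.91; balance $1,262.50
Month 4: opening $1,262.50; payment $1,262.50; balance $0.00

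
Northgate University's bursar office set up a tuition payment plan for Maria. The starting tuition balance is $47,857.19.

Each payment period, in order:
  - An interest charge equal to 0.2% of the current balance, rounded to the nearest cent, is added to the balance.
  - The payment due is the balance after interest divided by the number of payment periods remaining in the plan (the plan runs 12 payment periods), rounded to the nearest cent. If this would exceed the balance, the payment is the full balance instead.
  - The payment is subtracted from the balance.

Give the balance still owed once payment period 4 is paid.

Payment period 1: opening $47,857.19; interest $95.71 → $47,952.90; payment $3,996.08; balance $43,956.82
Payment period 2: opening $43,956.82; interest $87.91 → $44,044.73; payment $4,004.07; balance $40,040.66
Payment period 3: opening $40,040.66; interest $80.08 → $40,120.74; payment $4,012.07; balance $36,108.67
Payment period 4: opening $36,108.67; interest $72.22 → $36,180.89; payment $4,020.10; balance $32,160.79

$32,160.79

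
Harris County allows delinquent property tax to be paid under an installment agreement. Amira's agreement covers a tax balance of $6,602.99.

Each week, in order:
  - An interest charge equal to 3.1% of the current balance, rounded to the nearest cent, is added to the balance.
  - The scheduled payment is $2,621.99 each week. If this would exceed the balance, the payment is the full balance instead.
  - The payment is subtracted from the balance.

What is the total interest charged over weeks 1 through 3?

$386.95

Week 1: opening $6,602.99; interest $204.69 → $6,807.68; payment $2,621.99; balance $4,185.69
Week 2: opening $4,185.69; interest $129.76 → $4,315.45; payment $2,621.99; balance $1,693.46
Week 3: opening $1,693.46; interest $52.50 → $1,745.96; payment $1,745.96; balance $0.00
Total interest: $204.69 + $129.76 + $52.50 = $386.95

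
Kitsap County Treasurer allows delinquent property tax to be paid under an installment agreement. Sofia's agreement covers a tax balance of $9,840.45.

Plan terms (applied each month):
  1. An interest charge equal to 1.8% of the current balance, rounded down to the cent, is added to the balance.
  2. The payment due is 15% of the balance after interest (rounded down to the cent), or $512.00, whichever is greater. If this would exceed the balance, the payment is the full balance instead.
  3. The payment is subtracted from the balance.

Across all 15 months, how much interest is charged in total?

# | Opening | Interest | Payment | End bal
1 | $9,840.45 | $177.12 | $1,502.63 | $8,514.94
2 | $8,514.94 | $153.26 | $1,300.23 | $7,367.97
3 | $7,367.97 | $132.62 | $1,125.08 | $6,375.51
4 | $6,375.51 | $114.75 | $973.53 | $5,516.73
5 | $5,516.73 | $99.30 | $842.40 | $4,773.63
6 | $4,773.63 | $85.92 | $728.93 | $4,130.62
7 | $4,130.62 | $74.35 | $630.74 | $3,574.23
8 | $3,574.23 | $64.33 | $545.78 | $3,092.78
9 | $3,092.78 | $55.67 | $512.00 | $2,636.45
10 | $2,636.45 | $47.45 | $512.00 | $2,171.90
11 | $2,171.90 | $39.09 | $512.00 | $1,698.99
12 | $1,698.99 | $30.58 | $512.00 | $1,217.57
13 | $1,217.57 | $21.91 | $512.00 | $727.48
14 | $727.48 | $13.09 | $512.00 | $228.57
15 | $228.57 | $4.11 | $232.68 | $0.00
Total interest: $177.12 + $153.26 + $132.62 + $114.75 + $99.30 + $85.92 + $74.35 + $64.33 + $55.67 + $47.45 + $39.09 + $30.58 + $21.91 + $13.09 + $4.11 = $1,113.55

$1,113.55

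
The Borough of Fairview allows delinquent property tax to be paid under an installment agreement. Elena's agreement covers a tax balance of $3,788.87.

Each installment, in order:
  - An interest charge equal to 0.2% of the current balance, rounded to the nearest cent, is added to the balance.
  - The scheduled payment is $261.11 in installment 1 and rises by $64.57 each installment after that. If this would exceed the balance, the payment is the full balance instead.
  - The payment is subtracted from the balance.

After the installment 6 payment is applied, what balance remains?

$1,288.92

# | Opening | Interest | Payment | End bal
1 | $3,788.87 | $7.58 | $261.11 | $3,535.34
2 | $3,535.34 | $7.07 | $325.68 | $3,216.73
3 | $3,216.73 | $6.43 | $390.25 | $2,832.91
4 | $2,832.91 | $5.67 | $454.82 | $2,383.76
5 | $2,383.76 | $4.77 | $519.39 | $1,869.14
6 | $1,869.14 | $3.74 | $583.96 | $1,288.92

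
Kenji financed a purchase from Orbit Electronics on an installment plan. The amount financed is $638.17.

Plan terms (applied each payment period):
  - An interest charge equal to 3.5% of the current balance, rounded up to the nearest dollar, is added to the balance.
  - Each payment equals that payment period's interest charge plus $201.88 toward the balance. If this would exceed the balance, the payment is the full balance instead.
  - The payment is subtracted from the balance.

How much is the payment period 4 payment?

$34.53

Payment period 1: opening $638.17; interest $23.00 → $661.17; payment $224.88; balance $436.29
Payment period 2: opening $436.29; interest $16.00 → $452.29; payment $217.88; balance $234.41
Payment period 3: opening $234.41; interest $9.00 → $243.41; payment $210.88; balance $32.53
Payment period 4: opening $32.53; interest $2.00 → $34.53; payment $34.53; balance $0.00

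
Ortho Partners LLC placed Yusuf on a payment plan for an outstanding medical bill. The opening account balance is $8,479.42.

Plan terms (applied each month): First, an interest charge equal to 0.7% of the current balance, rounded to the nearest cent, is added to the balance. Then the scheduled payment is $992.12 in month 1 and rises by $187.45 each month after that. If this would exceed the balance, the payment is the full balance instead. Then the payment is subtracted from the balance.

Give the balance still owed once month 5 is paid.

Month 1: $8,479.42 +$59.36 interest = $8,538.78; pay $992.12 → $7,546.66
Month 2: $7,546.66 +$52.83 interest = $7,599.49; pay $1,179.57 → $6,419.92
Month 3: $6,419.92 +$44.94 interest = $6,464.86; pay $1,367.02 → $5,097.84
Month 4: $5,097.84 +$35.68 interest = $5,133.52; pay $1,554.47 → $3,579.05
Month 5: $3,579.05 +$25.05 interest = $3,604.10; pay $1,741.92 → $1,862.18

$1,862.18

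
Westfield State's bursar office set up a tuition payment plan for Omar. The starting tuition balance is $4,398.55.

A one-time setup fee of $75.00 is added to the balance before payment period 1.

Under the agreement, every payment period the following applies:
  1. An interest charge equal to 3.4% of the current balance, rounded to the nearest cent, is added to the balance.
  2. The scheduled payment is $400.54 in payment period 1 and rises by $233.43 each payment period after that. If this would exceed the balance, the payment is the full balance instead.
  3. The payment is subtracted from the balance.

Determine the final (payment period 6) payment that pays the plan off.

$753.71

# | Opening | Interest | Payment | End bal
1 | $4,473.55 | $152.10 | $400.54 | $4,225.11
2 | $4,225.11 | $143.65 | $633.97 | $3,734.79
3 | $3,734.79 | $126.98 | $867.40 | $2,994.37
4 | $2,994.37 | $101.81 | $1,100.83 | $1,995.35
5 | $1,995.35 | $67.84 | $1,334.26 | $728.93
6 | $728.93 | $24.78 | $753.71 | $0.00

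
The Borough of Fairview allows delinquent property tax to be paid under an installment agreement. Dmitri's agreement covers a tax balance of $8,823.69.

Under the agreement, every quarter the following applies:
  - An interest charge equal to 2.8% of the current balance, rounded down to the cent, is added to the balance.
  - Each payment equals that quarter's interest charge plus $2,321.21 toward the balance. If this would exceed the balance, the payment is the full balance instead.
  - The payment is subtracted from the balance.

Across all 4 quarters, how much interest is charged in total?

Quarter 1: $8,823.69 +$247.06 interest = $9,070.75; pay $2,568.27 → $6,502.48
Quarter 2: $6,502.48 +$182.06 interest = $6,684.54; pay $2,503.27 → $4,181.27
Quarter 3: $4,181.27 +$117.07 interest = $4,298.34; pay $2,438.28 → $1,860.06
Quarter 4: $1,860.06 +$52.08 interest = $1,912.14; pay $1,912.14 → $0.00
Total interest: $247.06 + $182.06 + $117.07 + $52.08 = $598.27

$598.27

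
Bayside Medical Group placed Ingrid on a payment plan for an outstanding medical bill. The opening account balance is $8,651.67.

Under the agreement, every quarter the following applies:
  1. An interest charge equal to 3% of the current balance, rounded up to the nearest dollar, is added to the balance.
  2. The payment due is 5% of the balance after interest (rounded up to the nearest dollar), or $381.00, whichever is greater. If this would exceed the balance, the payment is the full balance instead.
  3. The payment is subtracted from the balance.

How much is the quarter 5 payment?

# | Opening | Interest | Payment | End bal
1 | $8,651.67 | $260.00 | $446.00 | $8,465.67
2 | $8,465.67 | $254.00 | $436.00 | $8,283.67
3 | $8,283.67 | $249.00 | $427.00 | $8,105.67
4 | $8,105.67 | $244.00 | $418.00 | $7,931.67
5 | $7,931.67 | $238.00 | $409.00 | $7,760.67

$409.00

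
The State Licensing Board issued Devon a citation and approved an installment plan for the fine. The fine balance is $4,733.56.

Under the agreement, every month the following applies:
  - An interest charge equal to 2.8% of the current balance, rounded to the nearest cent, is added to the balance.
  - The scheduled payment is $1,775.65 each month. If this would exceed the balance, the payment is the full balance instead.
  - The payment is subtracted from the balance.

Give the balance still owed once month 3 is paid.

$0.00

Month 1: opening $4,733.56; interest $132.54 → $4,866.10; payment $1,775.65; balance $3,090.45
Month 2: opening $3,090.45; interest $86.53 → $3,176.98; payment $1,775.65; balance $1,401.33
Month 3: opening $1,401.33; interest $39.24 → $1,440.57; payment $1,440.57; balance $0.00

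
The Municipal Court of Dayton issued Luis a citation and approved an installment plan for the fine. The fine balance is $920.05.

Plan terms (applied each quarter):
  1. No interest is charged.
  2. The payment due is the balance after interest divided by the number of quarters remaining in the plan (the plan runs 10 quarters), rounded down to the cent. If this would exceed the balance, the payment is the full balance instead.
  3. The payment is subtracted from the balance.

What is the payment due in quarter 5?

Quarter 1: $920.05 − $92.00 → $828.05
Quarter 2: $828.05 − $92.00 → $736.05
Quarter 3: $736.05 − $92.00 → $644.05
Quarter 4: $644.05 − $92.00 → $552.05
Quarter 5: $552.05 − $92.00 → $460.05

$92.00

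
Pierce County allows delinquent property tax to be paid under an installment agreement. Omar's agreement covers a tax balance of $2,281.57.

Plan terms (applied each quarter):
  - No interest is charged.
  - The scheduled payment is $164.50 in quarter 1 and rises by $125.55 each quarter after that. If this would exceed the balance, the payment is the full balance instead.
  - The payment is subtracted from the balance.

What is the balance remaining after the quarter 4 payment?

Quarter 1: $2,281.57 − $164.50 → $2,117.07
Quarter 2: $2,117.07 − $290.05 → $1,827.02
Quarter 3: $1,827.02 − $415.60 → $1,411.42
Quarter 4: $1,411.42 − $541.15 → $870.27

$870.27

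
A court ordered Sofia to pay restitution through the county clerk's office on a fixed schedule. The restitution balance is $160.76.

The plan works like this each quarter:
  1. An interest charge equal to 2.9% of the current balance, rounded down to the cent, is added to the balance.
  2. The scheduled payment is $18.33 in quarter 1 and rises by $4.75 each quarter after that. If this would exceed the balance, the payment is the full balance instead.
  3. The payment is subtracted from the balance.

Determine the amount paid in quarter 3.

$27.83

# | Opening | Interest | Payment | End bal
1 | $160.76 | $4.66 | $18.33 | $147.09
2 | $147.09 | $4.26 | $23.08 | $128.27
3 | $128.27 | $3.71 | $27.83 | $104.15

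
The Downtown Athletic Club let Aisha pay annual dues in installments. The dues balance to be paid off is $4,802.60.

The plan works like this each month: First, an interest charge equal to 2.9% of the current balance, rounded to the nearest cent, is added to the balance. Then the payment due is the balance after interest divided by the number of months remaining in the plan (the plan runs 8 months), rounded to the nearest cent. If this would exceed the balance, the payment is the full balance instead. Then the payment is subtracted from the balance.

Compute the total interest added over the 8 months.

$671.04

Month 1: $4,802.60 +$139.28 interest = $4,941.88; pay $617.74 → $4,324.14
Month 2: $4,324.14 +$125.40 interest = $4,449.54; pay $635.65 → $3,813.89
Month 3: $3,813.89 +$110.60 interest = $3,924.49; pay $654.08 → $3,270.41
Month 4: $3,270.41 +$94.84 interest = $3,365.25; pay $673.05 → $2,692.20
Month 5: $2,692.20 +$78.07 interest = $2,770.27; pay $692.57 → $2,077.70
Month 6: $2,077.70 +$60.25 interest = $2,137.95; pay $712.65 → $1,425.30
Month 7: $1,425.30 +$41.33 interest = $1,466.63; pay $733.32 → $733.31
Month 8: $733.31 +$21.27 interest = $754.58; pay $754.58 → $0.00
Total interest: $139.28 + $125.40 + $110.60 + $94.84 + $78.07 + $60.25 + $41.33 + $21.27 = $671.04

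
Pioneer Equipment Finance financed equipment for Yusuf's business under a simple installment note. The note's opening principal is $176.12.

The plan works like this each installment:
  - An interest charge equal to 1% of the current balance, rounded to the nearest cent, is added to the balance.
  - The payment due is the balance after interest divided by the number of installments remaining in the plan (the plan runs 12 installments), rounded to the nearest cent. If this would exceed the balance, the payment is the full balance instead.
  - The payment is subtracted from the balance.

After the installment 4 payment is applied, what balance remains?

# | Opening | Interest | Payment | End bal
1 | $176.12 | $1.76 | $14.82 | $163.06
2 | $163.06 | $1.63 | $14.97 | $149.72
3 | $149.72 | $1.50 | $15.12 | $136.10
4 | $136.10 | $1.36 | $15.27 | $122.19

$122.19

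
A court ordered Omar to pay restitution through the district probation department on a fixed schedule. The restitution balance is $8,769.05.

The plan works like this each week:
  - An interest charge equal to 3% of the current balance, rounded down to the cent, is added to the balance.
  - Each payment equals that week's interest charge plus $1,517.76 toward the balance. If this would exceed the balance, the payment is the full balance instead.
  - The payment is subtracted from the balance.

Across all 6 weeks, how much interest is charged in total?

Week 1: opening $8,769.05; interest $263.07 → $9,032.12; payment $1,780.83; balance $7,251.29
Week 2: opening $7,251.29; interest $217.53 → $7,468.82; payment $1,735.29; balance $5,733.53
Week 3: opening $5,733.53; interest $172.00 → $5,905.53; payment $1,689.76; balance $4,215.77
Week 4: opening $4,215.77; interest $126.47 → $4,342.24; payment $1,644.23; balance $2,698.01
Week 5: opening $2,698.01; interest $80.94 → $2,778.95; payment $1,598.70; balance $1,180.25
Week 6: opening $1,180.25; interest $35.40 → $1,215.65; payment $1,215.65; balance $0.00
Total interest: $263.07 + $217.53 + $172.00 + $126.47 + $80.94 + $35.40 = $895.41

$895.41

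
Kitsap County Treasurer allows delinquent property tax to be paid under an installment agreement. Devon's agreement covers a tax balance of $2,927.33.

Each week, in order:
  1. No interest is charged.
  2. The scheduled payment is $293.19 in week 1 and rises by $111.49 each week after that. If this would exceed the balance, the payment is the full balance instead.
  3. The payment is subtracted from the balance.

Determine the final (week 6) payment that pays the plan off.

$346.48

Week 1: opening $2,927.33; payment $293.19; balance $2,634.14
Week 2: opening $2,634.14; payment $404.68; balance $2,229.46
Week 3: opening $2,229.46; payment $516.17; balance $1,713.29
Week 4: opening $1,713.29; payment $627.66; balance $1,085.63
Week 5: opening $1,085.63; payment $739.15; balance $346.48
Week 6: opening $346.48; payment $346.48; balance $0.00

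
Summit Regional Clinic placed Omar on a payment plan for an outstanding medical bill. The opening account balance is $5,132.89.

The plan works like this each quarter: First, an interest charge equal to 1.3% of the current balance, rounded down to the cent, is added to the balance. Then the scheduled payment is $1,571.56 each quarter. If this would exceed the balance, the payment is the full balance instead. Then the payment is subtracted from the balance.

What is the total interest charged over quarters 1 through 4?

Quarter 1: opening $5,132.89; interest $66.72 → $5,199.61; payment $1,571.56; balance $3,628.05
Quarter 2: opening $3,628.05; interest $47.16 → $3,675.21; payment $1,571.56; balance $2,103.65
Quarter 3: opening $2,103.65; interest $27.34 → $2,130.99; payment $1,571.56; balance $559.43
Quarter 4: opening $559.43; interest $7.27 → $566.70; payment $566.70; balance $0.00
Total interest: $66.72 + $47.16 + $27.34 + $7.27 = $148.49

$148.49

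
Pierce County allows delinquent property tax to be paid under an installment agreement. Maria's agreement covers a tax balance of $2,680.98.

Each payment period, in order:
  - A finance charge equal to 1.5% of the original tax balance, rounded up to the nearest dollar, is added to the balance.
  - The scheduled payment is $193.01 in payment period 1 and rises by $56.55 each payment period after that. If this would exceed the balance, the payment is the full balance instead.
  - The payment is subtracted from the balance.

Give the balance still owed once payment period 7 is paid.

Payment period 1: $2,680.98 +$41.00 interest = $2,721.98; pay $193.01 → $2,528.97
Payment period 2: $2,528.97 +$41.00 interest = $2,569.97; pay $249.56 → $2,320.41
Payment period 3: $2,320.41 +$41.00 interest = $2,361.41; pay $306.11 → $2,055.30
Payment period 4: $2,055.30 +$41.00 interest = $2,096.30; pay $362.66 → $1,733.64
Payment period 5: $1,733.64 +$41.00 interest = $1,774.64; pay $419.21 → $1,355.43
Payment period 6: $1,355.43 +$41.00 interest = $1,396.43; pay $475.76 → $920.67
Payment period 7: $920.67 +$41.00 interest = $961.67; pay $532.31 → $429.36

$429.36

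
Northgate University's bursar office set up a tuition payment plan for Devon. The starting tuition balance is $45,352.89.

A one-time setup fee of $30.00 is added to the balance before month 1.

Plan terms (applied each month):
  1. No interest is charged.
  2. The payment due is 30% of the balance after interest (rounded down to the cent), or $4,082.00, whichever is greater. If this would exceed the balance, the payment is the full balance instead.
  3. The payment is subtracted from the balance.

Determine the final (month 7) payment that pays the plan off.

Month 1: opening $45,382.89; payment $13,614.86; balance $31,768.03
Month 2: opening $31,768.03; payment $9,530.40; balance $22,237.63
Month 3: opening $22,237.63; payment $6,671.28; balance $15,566.35
Month 4: opening $15,566.35; payment $4,669.90; balance $10,896.45
Month 5: opening $10,896.45; payment $4,082.00; balance $6,814.45
Month 6: opening $6,814.45; payment $4,082.00; balance $2,732.45
Month 7: opening $2,732.45; payment $2,732.45; balance $0.00

$2,732.45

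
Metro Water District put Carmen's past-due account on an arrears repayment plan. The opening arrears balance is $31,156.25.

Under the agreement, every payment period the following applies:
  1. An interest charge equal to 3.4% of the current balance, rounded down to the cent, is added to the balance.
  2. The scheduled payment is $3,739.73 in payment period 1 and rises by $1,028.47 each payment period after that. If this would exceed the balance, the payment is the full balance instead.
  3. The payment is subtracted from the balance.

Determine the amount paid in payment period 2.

# | Opening | Interest | Payment | End bal
1 | $31,156.25 | $1,059.31 | $3,739.73 | $28,475.83
2 | $28,475.83 | $968.17 | $4,768.20 | $24,675.80

$4,768.20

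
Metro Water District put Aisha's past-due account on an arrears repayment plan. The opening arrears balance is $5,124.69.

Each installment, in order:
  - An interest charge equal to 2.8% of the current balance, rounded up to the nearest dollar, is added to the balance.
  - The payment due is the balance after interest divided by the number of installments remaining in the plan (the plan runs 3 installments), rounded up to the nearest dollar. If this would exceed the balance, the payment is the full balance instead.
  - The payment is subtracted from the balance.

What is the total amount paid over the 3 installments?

$5,418.69

Installment 1: $5,124.69 +$144.00 interest = $5,268.69; pay $1,757.00 → $3,511.69
Installment 2: $3,511.69 +$99.00 interest = $3,610.69; pay $1,806.00 → $1,804.69
Installment 3: $1,804.69 +$51.00 interest = $1,855.69; pay $1,855.69 → $0.00
Total paid: $5,418.69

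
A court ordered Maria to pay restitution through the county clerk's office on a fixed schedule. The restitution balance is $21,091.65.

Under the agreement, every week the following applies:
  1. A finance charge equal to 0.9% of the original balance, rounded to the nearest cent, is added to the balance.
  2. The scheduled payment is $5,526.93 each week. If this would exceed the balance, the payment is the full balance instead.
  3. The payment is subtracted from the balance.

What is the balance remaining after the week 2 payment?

$10,417.43

Week 1: $21,091.65 +$189.82 interest = $21,281.47; pay $5,526.93 → $15,754.54
Week 2: $15,754.54 +$189.82 interest = $15,944.36; pay $5,526.93 → $10,417.43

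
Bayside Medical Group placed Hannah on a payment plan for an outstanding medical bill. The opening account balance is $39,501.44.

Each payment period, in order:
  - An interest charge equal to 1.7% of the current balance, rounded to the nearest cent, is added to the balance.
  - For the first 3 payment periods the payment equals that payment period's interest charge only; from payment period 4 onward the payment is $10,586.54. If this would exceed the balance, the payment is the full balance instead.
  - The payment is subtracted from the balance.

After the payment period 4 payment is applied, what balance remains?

$29,586.42

Payment period 1: opening $39,501.44; interest $671.52 → $40,172.96; payment $671.52; balance $39,501.44
Payment period 2: opening $39,501.44; interest $671.52 → $40,172.96; payment $671.52; balance $39,501.44
Payment period 3: opening $39,501.44; interest $671.52 → $40,172.96; payment $671.52; balance $39,501.44
Payment period 4: opening $39,501.44; interest $671.52 → $40,172.96; payment $10,586.54; balance $29,586.42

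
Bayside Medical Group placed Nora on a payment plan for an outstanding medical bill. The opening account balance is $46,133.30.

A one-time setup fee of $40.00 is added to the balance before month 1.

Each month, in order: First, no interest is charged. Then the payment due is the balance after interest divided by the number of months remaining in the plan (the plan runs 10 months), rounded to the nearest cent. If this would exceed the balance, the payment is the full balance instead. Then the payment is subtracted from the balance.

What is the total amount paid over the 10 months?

Month 1: $46,173.30 − $4,617.33 → $41,555.97
Month 2: $41,555.97 − $4,617.33 → $36,938.64
Month 3: $36,938.64 − $4,617.33 → $32,321.31
Month 4: $32,321.31 − $4,617.33 → $27,703.98
Month 5: $27,703.98 − $4,617.33 → $23,086.65
Month 6: $23,086.65 − $4,617.33 → $18,469.32
Month 7: $18,469.32 − $4,617.33 → $13,851.99
Month 8: $13,851.99 − $4,617.33 → $9,234.66
Month 9: $9,234.66 − $4,617.33 → $4,617.33
Month 10: $4,617.33 − $4,617.33 → $0.00
Total paid: $46,173.30

$46,173.30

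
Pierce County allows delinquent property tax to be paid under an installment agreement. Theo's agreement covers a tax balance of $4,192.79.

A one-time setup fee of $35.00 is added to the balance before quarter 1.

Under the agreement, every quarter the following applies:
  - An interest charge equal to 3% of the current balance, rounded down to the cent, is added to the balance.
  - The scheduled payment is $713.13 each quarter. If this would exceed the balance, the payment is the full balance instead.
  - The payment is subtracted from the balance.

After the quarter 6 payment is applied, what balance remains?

Quarter 1: opening $4,227.79; interest $126.83 → $4,354.62; payment $713.13; balance $3,641.49
Quarter 2: opening $3,641.49; interest $109.24 → $3,750.73; payment $713.13; balance $3,037.60
Quarter 3: opening $3,037.60; interest $91.12 → $3,128.72; payment $713.13; balance $2,415.59
Quarter 4: opening $2,415.59; interest $72.46 → $2,488.05; payment $713.13; balance $1,774.92
Quarter 5: opening $1,774.92; interest $53.24 → $1,828.16; payment $713.13; balance $1,115.03
Quarter 6: opening $1,115.03; interest $33.45 → $1,148.48; payment $713.13; balance $435.35

$435.35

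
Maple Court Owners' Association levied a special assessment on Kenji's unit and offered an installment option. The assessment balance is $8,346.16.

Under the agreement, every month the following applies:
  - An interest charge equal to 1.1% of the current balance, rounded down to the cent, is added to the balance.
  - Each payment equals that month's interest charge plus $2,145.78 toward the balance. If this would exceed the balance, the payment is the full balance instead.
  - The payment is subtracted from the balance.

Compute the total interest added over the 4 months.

Month 1: opening $8,346.16; interest $91.80 → $8,437.96; payment $2,237.58; balance $6,200.38
Month 2: opening $6,200.38; interest $68.20 → $6,268.58; payment $2,213.98; balance $4,054.60
Month 3: opening $4,054.60; interest $44.60 → $4,099.20; payment $2,190.38; balance $1,908.82
Month 4: opening $1,908.82; interest $20.99 → $1,929.81; payment $1,929.81; balance $0.00
Total interest: $91.80 + $68.20 + $44.60 + $20.99 = $225.59

$225.59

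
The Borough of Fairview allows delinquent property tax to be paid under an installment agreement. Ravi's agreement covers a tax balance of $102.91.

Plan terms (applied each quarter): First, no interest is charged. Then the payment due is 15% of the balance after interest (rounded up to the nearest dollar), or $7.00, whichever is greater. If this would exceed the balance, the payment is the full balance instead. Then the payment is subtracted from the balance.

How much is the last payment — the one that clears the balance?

Quarter 1: opening $102.91; payment $16.00; balance $86.91
Quarter 2: opening $86.91; payment $14.00; balance $72.91
Quarter 3: opening $72.91; payment $11.00; balance $61.91
Quarter 4: opening $61.91; payment $10.00; balance $51.91
Quarter 5: opening $51.91; payment $8.00; balance $43.91
Quarter 6: opening $43.91; payment $7.00; balance $36.91
Quarter 7: opening $36.91; payment $7.00; balance $29.91
Quarter 8: opening $29.91; payment $7.00; balance $22.91
Quarter 9: opening $22.91; payment $7.00; balance $15.91
Quarter 10: opening $15.91; payment $7.00; balance $8.91
Quarter 11: opening $8.91; payment $7.00; balance $1.91
Quarter 12: opening $1.91; payment $1.91; balance $0.00

$1.91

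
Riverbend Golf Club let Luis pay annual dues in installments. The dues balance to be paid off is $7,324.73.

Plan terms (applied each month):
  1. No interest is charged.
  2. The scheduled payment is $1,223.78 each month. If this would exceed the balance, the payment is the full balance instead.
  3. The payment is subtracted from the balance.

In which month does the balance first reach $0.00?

6

Month 1: opening $7,324.73; payment $1,223.78; balance $6,100.95
Month 2: opening $6,100.95; payment $1,223.78; balance $4,877.17
Month 3: opening $4,877.17; payment $1,223.78; balance $3,653.39
Month 4: opening $3,653.39; payment $1,223.78; balance $2,429.61
Month 5: opening $2,429.61; payment $1,223.78; balance $1,205.83
Month 6: opening $1,205.83; payment $1,205.83; balance $0.00
Balance reaches $0.00 in month 6.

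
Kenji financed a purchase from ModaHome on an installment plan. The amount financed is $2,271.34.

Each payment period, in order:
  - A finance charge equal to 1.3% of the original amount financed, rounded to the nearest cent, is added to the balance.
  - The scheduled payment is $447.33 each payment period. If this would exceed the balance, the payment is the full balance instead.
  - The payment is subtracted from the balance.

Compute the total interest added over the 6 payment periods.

# | Opening | Interest | Payment | End bal
1 | $2,271.34 | $29.53 | $447.33 | $1,853.54
2 | $1,853.54 | $29.53 | $447.33 | $1,435.74
3 | $1,435.74 | $29.53 | $447.33 | $1,017.94
4 | $1,017.94 | $29.53 | $447.33 | $600.14
5 | $600.14 | $29.53 | $447.33 | $182.34
6 | $182.34 | $29.53 | $211.87 | $0.00
Total interest: $29.53 + $29.53 + $29.53 + $29.53 + $29.53 + $29.53 = $177.18

$177.18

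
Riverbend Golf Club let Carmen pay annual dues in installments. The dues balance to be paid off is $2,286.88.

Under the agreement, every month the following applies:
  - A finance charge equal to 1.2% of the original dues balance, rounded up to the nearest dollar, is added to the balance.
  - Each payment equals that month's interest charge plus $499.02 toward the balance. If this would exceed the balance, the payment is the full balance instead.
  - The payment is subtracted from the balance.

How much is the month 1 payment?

$527.02

# | Opening | Interest | Payment | End bal
1 | $2,286.88 | $28.00 | $527.02 | $1,787.86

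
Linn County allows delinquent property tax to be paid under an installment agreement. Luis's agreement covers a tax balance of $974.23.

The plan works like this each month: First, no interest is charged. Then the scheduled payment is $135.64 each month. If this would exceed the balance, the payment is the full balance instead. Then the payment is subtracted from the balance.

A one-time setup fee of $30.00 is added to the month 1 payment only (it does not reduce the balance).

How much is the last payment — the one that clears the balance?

$24.75

Month 1: $974.23 − $135.64 (+ $30.00 fee) → $838.59
Month 2: $838.59 − $135.64 → $702.95
Month 3: $702.95 − $135.64 → $567.31
Month 4: $567.31 − $135.64 → $431.67
Month 5: $431.67 − $135.64 → $296.03
Month 6: $296.03 − $135.64 → $160.39
Month 7: $160.39 − $135.64 → $24.75
Month 8: $24.75 − $24.75 → $0.00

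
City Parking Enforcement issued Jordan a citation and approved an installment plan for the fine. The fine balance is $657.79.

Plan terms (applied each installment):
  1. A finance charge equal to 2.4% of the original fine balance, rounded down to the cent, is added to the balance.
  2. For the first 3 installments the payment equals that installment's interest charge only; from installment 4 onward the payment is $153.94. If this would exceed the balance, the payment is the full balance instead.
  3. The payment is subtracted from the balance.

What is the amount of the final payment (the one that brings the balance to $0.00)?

$120.93

Installment 1: $657.79 +$15.78 interest = $673.57; pay $15.78 → $657.79
Installment 2: $657.79 +$15.78 interest = $673.57; pay $15.78 → $657.79
Installment 3: $657.79 +$15.78 interest = $673.57; pay $15.78 → $657.79
Installment 4: $657.79 +$15.78 interest = $673.57; pay $153.94 → $519.63
Installment 5: $519.63 +$15.78 interest = $535.41; pay $153.94 → $381.47
Installment 6: $381.47 +$15.78 interest = $397.25; pay $153.94 → $243.31
Installment 7: $243.31 +$15.78 interest = $259.09; pay $153.94 → $105.15
Installment 8: $105.15 +$15.78 interest = $120.93; pay $120.93 → $0.00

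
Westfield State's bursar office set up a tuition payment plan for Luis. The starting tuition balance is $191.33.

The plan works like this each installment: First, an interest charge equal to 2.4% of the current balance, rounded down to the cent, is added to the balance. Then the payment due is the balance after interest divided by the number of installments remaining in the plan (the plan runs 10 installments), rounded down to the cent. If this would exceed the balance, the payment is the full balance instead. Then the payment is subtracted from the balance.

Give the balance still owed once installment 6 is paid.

$88.24

Installment 1: opening $191.33; interest $4.59 → $195.92; payment $19.59; balance $176.33
Installment 2: opening $176.33; interest $4.23 → $180.56; payment $20.06; balance $160.50
Installment 3: opening $160.50; interest $3.85 → $164.35; payment $20.54; balance $143.81
Installment 4: opening $143.81; interest $3.45 → $147.26; payment $21.03; balance $126.23
Installment 5: opening $126.23; interest $3.02 → $129.25; payment $21.54; balance $107.71
Installment 6: opening $107.71; interest $2.58 → $110.29; payment $22.05; balance $88.24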